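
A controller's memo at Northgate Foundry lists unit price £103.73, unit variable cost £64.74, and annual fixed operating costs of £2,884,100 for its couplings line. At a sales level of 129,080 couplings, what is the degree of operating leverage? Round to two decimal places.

2.34

At 129,080 units, contribution = 129,080 × £38.99 = £5,032,829.20.
Subtracting fixed costs: EBIT = £5,032,829.20 − £2,884,100 = £2,148,729.20.
So DOL = total CM / EBIT = £5,032,829.20 / £2,148,729.20 = 2.3422.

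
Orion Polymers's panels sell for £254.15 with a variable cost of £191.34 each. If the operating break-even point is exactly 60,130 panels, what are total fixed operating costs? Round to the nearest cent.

£3,776,765.30

Unit CM = price − variable cost = £254.15 − £191.34 = £62.81.
Since BE = FC / CM, FC = 60,130 × £62.81 = £3,776,765.30.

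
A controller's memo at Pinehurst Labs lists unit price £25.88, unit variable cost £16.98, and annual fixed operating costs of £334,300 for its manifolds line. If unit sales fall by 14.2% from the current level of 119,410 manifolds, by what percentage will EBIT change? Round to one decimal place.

-20.7%

At 119,410 units, contribution = 119,410 × £8.90 = £1,062,749.00.
Operating income = contribution − fixed costs = £1,062,749.00 − £334,300 = £728,449.00.
Degree of operating leverage = £1,062,749.00 / £728,449.00 = 1.4589.
%ΔEBIT = DOL × %ΔSales = 1.4589 × -14.2% = -20.7%.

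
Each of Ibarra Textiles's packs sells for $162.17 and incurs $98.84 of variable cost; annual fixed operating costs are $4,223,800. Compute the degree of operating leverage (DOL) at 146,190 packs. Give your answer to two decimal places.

Contribution at this volume is 146,190 × $63.33 = $9,258,212.70.
Operating income = contribution − fixed costs = $9,258,212.70 − $4,223,800 = $5,034,412.70.
DOL = contribution ÷ EBIT = $9,258,212.70 ÷ $5,034,412.70 = 1.8390.

1.84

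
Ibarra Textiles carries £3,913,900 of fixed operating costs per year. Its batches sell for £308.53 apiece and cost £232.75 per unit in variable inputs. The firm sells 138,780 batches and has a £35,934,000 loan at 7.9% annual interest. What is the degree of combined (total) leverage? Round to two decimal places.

At 138,780 units, contribution = 138,780 × £75.78 = £10,516,748.40.
Operating income = contribution − fixed costs = £10,516,748.40 − £3,913,900 = £6,602,848.40. Interest = £2,838,786.00.
DOL = £10,516,748.40 ÷ £6,602,848.40 = 1.5928; DFL = £6,602,848.40 ÷ £3,764,062.40 = 1.7542.
Combined leverage = 1.5928 × 1.7542 = 2.7941.

2.79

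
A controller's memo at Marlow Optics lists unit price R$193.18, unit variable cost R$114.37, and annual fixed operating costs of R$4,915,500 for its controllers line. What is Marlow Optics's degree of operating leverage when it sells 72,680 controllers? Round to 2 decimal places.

At 72,680 units, contribution = 72,680 × R$78.81 = R$5,727,910.80.
Operating income = contribution − fixed costs = R$5,727,910.80 − R$4,915,500 = R$812,410.80.
DOL = contribution ÷ EBIT = R$5,727,910.80 ÷ R$812,410.80 = 7.0505.

7.05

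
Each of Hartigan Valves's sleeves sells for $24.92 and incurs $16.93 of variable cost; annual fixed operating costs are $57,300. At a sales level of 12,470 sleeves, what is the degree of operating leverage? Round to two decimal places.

Total contribution margin = 12,470 × $7.99 = $99,635.30.
EBIT = $99,635.30 − $57,300 = $42,335.30.
So DOL = total CM / EBIT = $99,635.30 / $42,335.30 = 2.3535.

2.35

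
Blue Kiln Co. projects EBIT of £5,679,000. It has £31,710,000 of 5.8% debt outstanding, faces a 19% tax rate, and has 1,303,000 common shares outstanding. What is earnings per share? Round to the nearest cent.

Interest = £1,839,180.00, so EBT = £5,679,000 − £1,839,180.00 = £3,839,820.00.
After tax at 19%: net income = £3,839,820.00 × 0.81 = £3,110,254.20.
EPS = £3,110,254.20 ÷ 1,303,000 = £2.39.

£2.39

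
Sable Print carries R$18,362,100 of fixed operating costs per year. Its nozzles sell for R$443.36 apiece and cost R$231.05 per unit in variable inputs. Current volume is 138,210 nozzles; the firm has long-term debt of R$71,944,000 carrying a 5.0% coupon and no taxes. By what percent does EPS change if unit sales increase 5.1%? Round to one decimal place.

Total contribution margin = 138,210 × R$212.31 = R$29,343,365.10.
EBIT = R$29,343,365.10 − R$18,362,100 = R$10,981,265.10.
After interest of R$3,597,200.00, pre-tax earnings = R$7,384,065.10.
Degree of combined leverage = contribution ÷ (EBIT − I) = R$29,343,365.10 ÷ R$7,384,065.10 = 3.9739.
%ΔEPS = DCL × %ΔSales = 3.9739 × +5.1% = +20.3%.

+20.3%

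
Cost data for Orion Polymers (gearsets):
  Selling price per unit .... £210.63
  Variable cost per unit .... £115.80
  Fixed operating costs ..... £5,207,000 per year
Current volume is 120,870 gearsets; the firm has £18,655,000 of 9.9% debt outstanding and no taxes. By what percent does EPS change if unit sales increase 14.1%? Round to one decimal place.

Contribution at this volume is 120,870 × £94.83 = £11,462,102.10.
Subtracting fixed costs: EBIT = £11,462,102.10 − £5,207,000 = £6,255,102.10.
After interest of £1,846,845.00, pre-tax earnings = £4,408,257.10.
DCL = total CM / (EBIT − I) = £11,462,102.10 / £4,408,257.10 = 2.6001.
EPS therefore changes by 2.6001 × (+14.1%) = +36.7%.

+36.7%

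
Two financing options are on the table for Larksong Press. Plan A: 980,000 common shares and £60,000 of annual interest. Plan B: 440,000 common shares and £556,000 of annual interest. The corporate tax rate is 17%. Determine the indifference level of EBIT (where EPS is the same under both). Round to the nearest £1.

Set EPS_A = EPS_B: (EBIT − £60,000)(1 − 0.17) ÷ 980,000 = (EBIT − £556,000)(1 − 0.17) ÷ 440,000.
The (1 − t) factor cancels: (EBIT − 60,000) × 440,000 = (EBIT − 556,000) × 980,000.
Solving, EBIT = (556,000·980,000 − 60,000·440,000) / (980,000 − 440,000) = 518,480,000,000 / 540,000 = 960,148.15.

£960,148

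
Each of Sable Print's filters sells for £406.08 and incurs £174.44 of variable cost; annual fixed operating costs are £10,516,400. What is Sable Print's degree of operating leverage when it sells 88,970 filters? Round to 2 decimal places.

Contribution at this volume is 88,970 × £231.64 = £20,609,010.80.
Subtracting fixed costs: EBIT = £20,609,010.80 − £10,516,400 = £10,092,610.80.
So DOL = total CM / EBIT = £20,609,010.80 / £10,092,610.80 = 2.0420.

2.04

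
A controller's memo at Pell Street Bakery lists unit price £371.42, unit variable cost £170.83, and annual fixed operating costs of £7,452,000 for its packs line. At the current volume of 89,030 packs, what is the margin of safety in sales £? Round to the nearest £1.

Unit CM = price − variable cost = £371.42 − £170.83 = £200.59. Break-even units = £7,452,000 ÷ £200.59 = 37,150.41; break-even revenue = 37,150.41 × £371.42 = £13,798,403.91.
Current sales = 89,030 × £371.42 = £33,067,522.60.
Margin of safety = £33,067,522.60 − £13,798,403.91 = £19,269,119.

£19,269,119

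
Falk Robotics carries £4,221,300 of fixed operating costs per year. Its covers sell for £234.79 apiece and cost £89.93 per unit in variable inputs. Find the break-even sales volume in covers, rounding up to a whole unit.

Unit CM = price − variable cost = £234.79 − £89.93 = £144.86.
Break-even volume = fixed costs ÷ CM per unit = £4,221,300 ÷ £144.86 = 29,140.55, so 29,141 covers.

29,141 covers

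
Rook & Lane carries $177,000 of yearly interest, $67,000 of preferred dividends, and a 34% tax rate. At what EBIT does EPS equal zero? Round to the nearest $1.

$278,515

Grossing the preferred dividend up to pre-tax terms: $67,000 / (1 − 0.34) = $101,515.15.
Financial break-even EBIT = interest + D_p ÷ (1 − t) = $177,000 + $101,515.15 = $278,515.15.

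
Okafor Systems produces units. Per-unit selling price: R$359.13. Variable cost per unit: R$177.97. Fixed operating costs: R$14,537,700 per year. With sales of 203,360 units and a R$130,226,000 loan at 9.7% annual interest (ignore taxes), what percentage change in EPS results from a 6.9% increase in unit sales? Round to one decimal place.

Contribution at this volume is 203,360 × R$181.16 = R$36,840,697.60.
EBIT = R$36,840,697.60 − R$14,537,700 = R$22,302,997.60.
Interest = R$12,631,922.00, so EBIT − I = R$9,671,075.60.
DCL = total CM / (EBIT − I) = R$36,840,697.60 / R$9,671,075.60 = 3.8094.
EPS therefore changes by 3.8094 × (+6.9%) = +26.3%.

+26.3%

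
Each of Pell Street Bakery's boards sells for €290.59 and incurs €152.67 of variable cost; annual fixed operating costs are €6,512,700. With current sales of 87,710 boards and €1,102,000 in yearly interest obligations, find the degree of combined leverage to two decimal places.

2.70

Total contribution margin = 87,710 × €137.92 = €12,096,963.20.
Operating income = contribution − fixed costs = €12,096,963.20 − €6,512,700 = €5,584,263.20. Interest = €1,102,000.00, so EBIT − I = €4,482,263.20.
DCL = contribution ÷ (EBIT − I) = €12,096,963.20 ÷ €4,482,263.20 = 2.6989.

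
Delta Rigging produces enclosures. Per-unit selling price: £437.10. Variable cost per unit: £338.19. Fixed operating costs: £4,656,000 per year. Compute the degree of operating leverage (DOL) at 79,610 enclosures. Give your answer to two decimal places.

2.45

At 79,610 units, contribution = 79,610 × £98.91 = £7,874,225.10.
EBIT = £7,874,225.10 − £4,656,000 = £3,218,225.10.
DOL = contribution ÷ EBIT = £7,874,225.10 ÷ £3,218,225.10 = 2.4468.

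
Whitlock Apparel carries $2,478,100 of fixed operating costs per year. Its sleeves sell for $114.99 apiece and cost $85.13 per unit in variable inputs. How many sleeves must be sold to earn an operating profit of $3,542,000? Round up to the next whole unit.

201,611 sleeves

Each unit contributes $114.99 − $85.13 = $29.86.
Need Q such that Q × $29.86 − $2,478,100 = $3,542,000, i.e. Q = $6,020,100 / $29.86 = 201,610.85 → 201,611.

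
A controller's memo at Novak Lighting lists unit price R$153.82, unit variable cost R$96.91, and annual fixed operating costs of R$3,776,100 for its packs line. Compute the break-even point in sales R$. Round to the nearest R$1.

Contribution margin per unit = R$153.82 − R$96.91 = R$56.91, a CM ratio of R$56.91 ÷ R$153.82 = 0.3700.
Break-even sales = FC ÷ CM ratio = R$3,776,100 × R$153.82 / R$56.91 = R$10,206,285.

R$10,206,285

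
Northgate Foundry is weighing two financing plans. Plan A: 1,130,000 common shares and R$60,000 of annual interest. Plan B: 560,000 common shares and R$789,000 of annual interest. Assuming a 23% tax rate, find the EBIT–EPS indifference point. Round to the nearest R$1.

At indifference, (EBIT − 60,000)(1 − t)/1,130,000 = (EBIT − 789,000)(1 − t)/560,000.
The (1 − t) factor cancels: (EBIT − 60,000) × 560,000 = (EBIT − 789,000) × 1,130,000.
Solving, EBIT = (789,000·1,130,000 − 60,000·560,000) / (1,130,000 − 560,000) = 857,970,000,000 / 570,000 = 1,505,210.53.

R$1,505,211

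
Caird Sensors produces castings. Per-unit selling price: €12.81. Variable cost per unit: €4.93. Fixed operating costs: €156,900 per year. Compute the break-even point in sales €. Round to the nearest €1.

Contribution margin per unit = €12.81 − €4.93 = €7.88, a CM ratio of €7.88 ÷ €12.81 = 0.6151.
Break-even sales = FC ÷ CM ratio = €156,900 × €12.81 / €7.88 = €255,062.

€255,062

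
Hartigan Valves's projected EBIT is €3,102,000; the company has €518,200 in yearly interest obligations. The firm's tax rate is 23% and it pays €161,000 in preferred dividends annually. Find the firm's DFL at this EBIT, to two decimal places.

1.31

Interest = €518,200.00.
Preferred dividends grossed up pre-tax: €161,000 / (1 − 0.23) = €209,090.91.
DFL = EBIT ÷ [EBIT − I − D_p/(1−t)] = €3,102,000 ÷ [€3,102,000 − €518,200.00 − €209,090.91] = €3,102,000 ÷ €2,374,709.09 = 1.3063.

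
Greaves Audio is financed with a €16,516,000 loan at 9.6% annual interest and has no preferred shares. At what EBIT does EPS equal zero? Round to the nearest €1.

Annual interest = 9.6% × €16,516,000 = €1,585,536.00.
With no preferred dividends, EPS = 0 when EBIT exactly covers interest, so the financial break-even EBIT is €1,585,536.00.

€1,585,536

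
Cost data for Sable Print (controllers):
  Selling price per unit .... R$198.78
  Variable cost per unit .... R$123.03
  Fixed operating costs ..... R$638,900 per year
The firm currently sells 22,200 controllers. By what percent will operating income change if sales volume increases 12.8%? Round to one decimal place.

Total contribution margin = 22,200 × R$75.75 = R$1,681,650.00.
EBIT = R$1,681,650.00 − R$638,900 = R$1,042,750.00.
So DOL = total CM / EBIT = R$1,681,650.00 / R$1,042,750.00 = 1.6127.
So EBIT moves 1.6127 × (+12.8%) = +20.6%.

+20.6%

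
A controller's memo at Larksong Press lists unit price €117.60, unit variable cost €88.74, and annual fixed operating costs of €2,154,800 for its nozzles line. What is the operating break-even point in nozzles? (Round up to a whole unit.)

74,664 nozzles

Each unit contributes €117.60 − €88.74 = €28.86.
Break-even Q = €2,154,800 / €28.86 = 74,663.89 → 74,664 nozzles.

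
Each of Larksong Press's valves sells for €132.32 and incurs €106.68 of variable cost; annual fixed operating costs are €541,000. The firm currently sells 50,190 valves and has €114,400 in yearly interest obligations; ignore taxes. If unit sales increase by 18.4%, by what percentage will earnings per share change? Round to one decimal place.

+37.5%

At 50,190 units, contribution = 50,190 × €25.64 = €1,286,871.60.
Subtracting fixed costs: EBIT = €1,286,871.60 − €541,000 = €745,871.60.
After interest of €114,400.00, pre-tax earnings = €631,471.60.
Degree of combined leverage = contribution ÷ (EBIT − I) = €1,286,871.60 ÷ €631,471.60 = 2.0379.
EPS therefore changes by 2.0379 × (+18.4%) = +37.5%.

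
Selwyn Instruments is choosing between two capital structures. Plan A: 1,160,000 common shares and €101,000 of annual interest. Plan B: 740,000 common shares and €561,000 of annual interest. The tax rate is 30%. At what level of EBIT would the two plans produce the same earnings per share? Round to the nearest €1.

At indifference, (EBIT − 101,000)(1 − t)/1,160,000 = (EBIT − 561,000)(1 − t)/740,000.
The (1 − t) factor cancels: (EBIT − 101,000) × 740,000 = (EBIT − 561,000) × 1,160,000.
EBIT × (1,160,000 − 740,000) = 561,000 × 1,160,000 − 101,000 × 740,000 = 576,020,000,000, so EBIT = 576,020,000,000 ÷ 420,000 = 1,371,476.19.

€1,371,476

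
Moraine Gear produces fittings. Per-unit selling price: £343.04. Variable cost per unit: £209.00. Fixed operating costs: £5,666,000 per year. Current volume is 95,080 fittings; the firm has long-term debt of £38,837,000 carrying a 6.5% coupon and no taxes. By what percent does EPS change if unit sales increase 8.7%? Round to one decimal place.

At 95,080 units, contribution = 95,080 × £134.04 = £12,744,523.20.
Operating income = contribution − fixed costs = £12,744,523.20 − £5,666,000 = £7,078,523.20.
After interest of £2,524,405.00, pre-tax earnings = £4,554,118.20.
Degree of combined leverage = contribution ÷ (EBIT − I) = £12,744,523.20 ÷ £4,554,118.20 = 2.7985.
%ΔEPS = DCL × %ΔSales = 2.7985 × +8.7% = +24.3%.

+24.3%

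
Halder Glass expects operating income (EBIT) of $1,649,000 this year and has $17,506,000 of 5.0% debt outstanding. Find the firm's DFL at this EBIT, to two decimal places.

Annual interest charges come to $875,300.00.
DFL = EBIT ÷ (EBIT − I) = $1,649,000 ÷ ($1,649,000 − $875,300.00) = $1,649,000 ÷ $773,700.00 = 2.1313.

2.13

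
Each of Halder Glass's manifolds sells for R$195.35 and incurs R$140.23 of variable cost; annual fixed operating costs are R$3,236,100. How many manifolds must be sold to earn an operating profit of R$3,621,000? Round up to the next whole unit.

124,404 manifolds

Unit CM = price − variable cost = R$195.35 − R$140.23 = R$55.12.
Units = (FC + target) / CM = (R$3,236,100 + R$3,621,000) / R$55.12 = 124,403.12, so 124,404 manifolds.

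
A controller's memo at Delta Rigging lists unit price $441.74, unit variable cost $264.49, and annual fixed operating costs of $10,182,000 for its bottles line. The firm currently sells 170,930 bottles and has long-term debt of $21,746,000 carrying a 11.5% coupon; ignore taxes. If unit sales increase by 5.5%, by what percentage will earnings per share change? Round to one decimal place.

+9.5%

At 170,930 units, contribution = 170,930 × $177.25 = $30,297,342.50.
Subtracting fixed costs: EBIT = $30,297,342.50 − $10,182,000 = $20,115,342.50.
After interest of $2,500,790.00, pre-tax earnings = $17,614,552.50.
Degree of combined leverage = contribution ÷ (EBIT − I) = $30,297,342.50 ÷ $17,614,552.50 = 1.7200.
EPS therefore changes by 1.7200 × (+5.5%) = +9.5%.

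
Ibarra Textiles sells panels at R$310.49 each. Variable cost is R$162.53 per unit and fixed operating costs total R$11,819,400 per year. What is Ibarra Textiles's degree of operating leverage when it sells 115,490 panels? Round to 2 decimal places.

3.24

At 115,490 units, contribution = 115,490 × R$147.96 = R$17,087,900.40.
Operating income = contribution − fixed costs = R$17,087,900.40 − R$11,819,400 = R$5,268,500.40.
Degree of operating leverage = R$17,087,900.40 / R$5,268,500.40 = 3.2434.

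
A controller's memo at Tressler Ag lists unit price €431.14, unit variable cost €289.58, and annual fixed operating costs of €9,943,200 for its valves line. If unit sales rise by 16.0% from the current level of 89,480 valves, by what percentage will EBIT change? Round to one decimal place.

+74.4%

Contribution at this volume is 89,480 × €141.56 = €12,666,788.80.
Operating income = contribution − fixed costs = €12,666,788.80 − €9,943,200 = €2,723,588.80.
DOL = contribution ÷ EBIT = €12,666,788.80 ÷ €2,723,588.80 = 4.6508.
%ΔEBIT = DOL × %ΔSales = 4.6508 × +16.0% = +74.4%.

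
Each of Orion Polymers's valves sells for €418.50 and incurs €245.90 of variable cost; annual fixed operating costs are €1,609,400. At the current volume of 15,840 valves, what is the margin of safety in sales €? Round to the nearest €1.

€2,726,758

Each unit contributes €418.50 − €245.90 = €172.60. Break-even units = €1,609,400 ÷ €172.60 = 9,324.45; break-even revenue = 9,324.45 × €418.50 = €3,902,282.16.
Actual sales revenue = 15,840 × €418.50 = €6,629,040.00.
Margin of safety = €6,629,040.00 − €3,902,282.16 = €2,726,758.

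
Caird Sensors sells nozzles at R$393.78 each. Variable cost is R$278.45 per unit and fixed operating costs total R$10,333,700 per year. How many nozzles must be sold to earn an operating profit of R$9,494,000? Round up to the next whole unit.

Each unit contributes R$393.78 − R$278.45 = R$115.33.
Units = (FC + target) / CM = (R$10,333,700 + R$9,494,000) / R$115.33 = 171,921.44, so 171,922 nozzles.

171,922 nozzles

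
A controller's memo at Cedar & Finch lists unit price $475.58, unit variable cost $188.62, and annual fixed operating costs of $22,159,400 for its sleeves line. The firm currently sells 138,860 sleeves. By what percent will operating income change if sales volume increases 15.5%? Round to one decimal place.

+34.9%

Contribution at this volume is 138,860 × $286.96 = $39,847,265.60.
EBIT = $39,847,265.60 − $22,159,400 = $17,687,865.60.
So DOL = total CM / EBIT = $39,847,265.60 / $17,687,865.60 = 2.2528.
So EBIT moves 2.2528 × (+15.5%) = +34.9%.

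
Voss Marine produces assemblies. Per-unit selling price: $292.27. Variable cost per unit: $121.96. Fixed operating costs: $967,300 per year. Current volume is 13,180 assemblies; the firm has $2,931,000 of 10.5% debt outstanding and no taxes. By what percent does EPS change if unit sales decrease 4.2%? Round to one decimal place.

Contribution at this volume is 13,180 × $170.31 = $2,244,685.80.
Subtracting fixed costs: EBIT = $2,244,685.80 − $967,300 = $1,277,385.80.
After interest of $307,755.00, pre-tax earnings = $969,630.80.
Degree of combined leverage = contribution ÷ (EBIT − I) = $2,244,685.80 ÷ $969,630.80 = 2.3150.
%ΔEPS = DCL × %ΔSales = 2.3150 × -4.2% = -9.7%.

-9.7%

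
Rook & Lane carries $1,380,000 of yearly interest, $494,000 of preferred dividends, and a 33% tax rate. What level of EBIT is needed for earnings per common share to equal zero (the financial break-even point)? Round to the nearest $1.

Grossing the preferred dividend up to pre-tax terms: $494,000 / (1 − 0.33) = $737,313.43.
Financial break-even EBIT = interest + D_p ÷ (1 − t) = $1,380,000 + $737,313.43 = $2,117,313.43.

$2,117,313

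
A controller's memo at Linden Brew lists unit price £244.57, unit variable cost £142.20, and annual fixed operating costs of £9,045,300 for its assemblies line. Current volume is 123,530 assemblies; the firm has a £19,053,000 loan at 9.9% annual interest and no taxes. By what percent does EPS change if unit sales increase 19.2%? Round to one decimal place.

At 123,530 units, contribution = 123,530 × £102.37 = £12,645,766.10.
Operating income = contribution − fixed costs = £12,645,766.10 − £9,045,300 = £3,600,466.10.
After interest of £1,886,247.00, pre-tax earnings = £1,714,219.10.
DCL = total CM / (EBIT − I) = £12,645,766.10 / £1,714,219.10 = 7.3770.
EPS therefore changes by 7.3770 × (+19.2%) = +141.6%.

+141.6%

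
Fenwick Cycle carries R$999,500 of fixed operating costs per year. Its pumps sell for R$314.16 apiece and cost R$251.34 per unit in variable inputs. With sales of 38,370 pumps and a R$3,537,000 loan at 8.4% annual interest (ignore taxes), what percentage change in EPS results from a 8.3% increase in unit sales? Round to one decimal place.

At 38,370 units, contribution = 38,370 × R$62.82 = R$2,410,403.40.
Operating income = contribution − fixed costs = R$2,410,403.40 − R$999,500 = R$1,410,903.40.
Interest = R$297,108.00, so EBIT − I = R$1,113,795.40.
DCL = total CM / (EBIT − I) = R$2,410,403.40 / R$1,113,795.40 = 2.1641.
%ΔEPS = DCL × %ΔSales = 2.1641 × +8.3% = +18.0%.

+18.0%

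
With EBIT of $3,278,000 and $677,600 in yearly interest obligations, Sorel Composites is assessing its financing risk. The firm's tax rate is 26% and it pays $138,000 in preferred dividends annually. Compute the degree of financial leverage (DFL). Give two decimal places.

Annual interest charges come to $677,600.00.
Preferred dividends grossed up pre-tax: $138,000 / (1 − 0.26) = $186,486.49.
DFL = EBIT ÷ [EBIT − I − D_p/(1−t)] = $3,278,000 ÷ [$3,278,000 − $677,600.00 − $186,486.49] = $3,278,000 ÷ $2,413,913.51 = 1.3580.

1.36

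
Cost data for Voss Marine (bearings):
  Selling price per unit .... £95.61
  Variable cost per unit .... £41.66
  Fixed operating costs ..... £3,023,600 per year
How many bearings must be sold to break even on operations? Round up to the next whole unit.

Unit CM = price − variable cost = £95.61 − £41.66 = £53.95.
Units to break even: £3,023,600 ÷ £53.95 = 56,044.49, rounded up to 56,045.

56,045 bearings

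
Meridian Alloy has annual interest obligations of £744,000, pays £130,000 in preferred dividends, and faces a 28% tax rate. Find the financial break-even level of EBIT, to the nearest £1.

Grossing the preferred dividend up to pre-tax terms: £130,000 / (1 − 0.28) = £180,555.56.
Financial break-even EBIT = interest + D_p ÷ (1 − t) = £744,000 + £180,555.56 = £924,555.56.

£924,556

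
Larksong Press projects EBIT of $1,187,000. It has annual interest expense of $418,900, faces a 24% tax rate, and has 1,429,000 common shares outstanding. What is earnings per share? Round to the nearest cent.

$0.41

Interest = $418,900.00, so EBT = $1,187,000 − $418,900.00 = $768,100.00.
After tax at 24%: net income = $768,100.00 × 0.76 = $583,756.00.
EPS = $583,756.00 ÷ 1,429,000 = $0.41.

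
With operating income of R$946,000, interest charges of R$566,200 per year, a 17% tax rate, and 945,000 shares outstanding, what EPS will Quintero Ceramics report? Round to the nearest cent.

Interest = R$566,200.00, so EBT = R$946,000 − R$566,200.00 = R$379,800.00.
After tax at 17%: net income = R$379,800.00 × 0.83 = R$315,234.00.
Per share: R$315,234.00 / 945,000 shares = R$0.33.

R$0.33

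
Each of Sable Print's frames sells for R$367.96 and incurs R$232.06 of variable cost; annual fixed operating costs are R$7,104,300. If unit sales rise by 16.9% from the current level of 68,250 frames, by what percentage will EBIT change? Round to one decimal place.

At 68,250 units, contribution = 68,250 × R$135.90 = R$9,275,175.00.
Operating income = contribution − fixed costs = R$9,275,175.00 − R$7,104,300 = R$2,170,875.00.
Degree of operating leverage = R$9,275,175.00 / R$2,170,875.00 = 4.2726.
Operating income changes by 4.2726 × +16.9% = +72.2%.

+72.2%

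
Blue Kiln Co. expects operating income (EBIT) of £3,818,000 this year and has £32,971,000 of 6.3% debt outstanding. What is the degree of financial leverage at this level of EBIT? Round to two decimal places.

2.19

Interest = £2,077,173.00.
DFL = EBIT ÷ (EBIT − I) = £3,818,000 ÷ (£3,818,000 − £2,077,173.00) = £3,818,000 ÷ £1,740,827.00 = 2.1932.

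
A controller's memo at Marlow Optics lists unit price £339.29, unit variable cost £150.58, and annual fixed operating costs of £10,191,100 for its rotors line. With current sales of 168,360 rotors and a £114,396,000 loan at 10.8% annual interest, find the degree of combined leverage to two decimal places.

3.44

Total contribution margin = 168,360 × £188.71 = £31,771,215.60.
Operating income = contribution − fixed costs = £31,771,215.60 − £10,191,100 = £21,580,115.60. Interest = £12,354,768.00.
DOL = £31,771,215.60 ÷ £21,580,115.60 = 1.4722; DFL = £21,580,115.60 ÷ £9,225,347.60 = 2.3392.
DCL = DOL × DFL = 1.4722 × 2.3392 = 3.4438.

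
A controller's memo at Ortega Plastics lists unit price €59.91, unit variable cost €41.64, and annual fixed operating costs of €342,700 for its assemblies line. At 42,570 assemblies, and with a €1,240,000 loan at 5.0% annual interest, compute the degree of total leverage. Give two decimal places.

2.08

Contribution at this volume is 42,570 × €18.27 = €777,753.90.
Subtracting fixed costs: EBIT = €777,753.90 − €342,700 = €435,053.90. Interest = €62,000.00, so EBIT − I = €373,053.90.
Degree of total leverage = total CM / (EBIT − interest) = €777,753.90 / €373,053.90 = 2.0848.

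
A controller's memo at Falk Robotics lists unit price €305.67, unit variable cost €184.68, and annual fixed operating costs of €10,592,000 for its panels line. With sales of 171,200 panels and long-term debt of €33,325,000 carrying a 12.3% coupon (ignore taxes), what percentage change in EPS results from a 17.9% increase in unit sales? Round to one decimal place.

Total contribution margin = 171,200 × €120.99 = €20,713,488.00.
Operating income = contribution − fixed costs = €20,713,488.00 − €10,592,000 = €10,121,488.00.
Interest = €4,098,975.00, so EBIT − I = €6,022,513.00.
Degree of combined leverage = contribution ÷ (EBIT − I) = €20,713,488.00 ÷ €6,022,513.00 = 3.4393.
%ΔEPS = DCL × %ΔSales = 3.4393 × +17.9% = +61.6%.

+61.6%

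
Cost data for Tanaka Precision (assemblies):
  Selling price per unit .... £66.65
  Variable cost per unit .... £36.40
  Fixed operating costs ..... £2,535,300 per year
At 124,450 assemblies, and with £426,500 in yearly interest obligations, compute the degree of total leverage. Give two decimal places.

At 124,450 units, contribution = 124,450 × £30.25 = £3,764,612.50.
EBIT = £3,764,612.50 − £2,535,300 = £1,229,312.50. Interest = £426,500.00.
DOL = £3,764,612.50 ÷ £1,229,312.50 = 3.0624; DFL = £1,229,312.50 ÷ £802,812.50 = 1.5313.
DCL = DOL × DFL = 3.0624 × 1.5313 = 4.6895.

4.69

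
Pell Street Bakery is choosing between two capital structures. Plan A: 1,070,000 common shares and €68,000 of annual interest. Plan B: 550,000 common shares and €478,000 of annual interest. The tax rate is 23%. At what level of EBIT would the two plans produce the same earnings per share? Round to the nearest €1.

Set EPS_A = EPS_B: (EBIT − €68,000)(1 − 0.23) ÷ 1,070,000 = (EBIT − €478,000)(1 − 0.23) ÷ 550,000.
Cancelling (1 − t) and cross-multiplying: 550,000·(EBIT − 68,000) = 1,070,000·(EBIT − 478,000).
EBIT × (1,070,000 − 550,000) = 478,000 × 1,070,000 − 68,000 × 550,000 = 474,060,000,000, so EBIT = 474,060,000,000 ÷ 520,000 = 911,653.85.

€911,654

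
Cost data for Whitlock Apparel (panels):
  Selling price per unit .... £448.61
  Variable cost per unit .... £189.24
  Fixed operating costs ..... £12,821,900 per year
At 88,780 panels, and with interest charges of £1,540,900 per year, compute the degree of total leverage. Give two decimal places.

2.66

Contribution at this volume is 88,780 × £259.37 = £23,026,868.60.
Operating income = contribution − fixed costs = £23,026,868.60 − £12,821,900 = £10,204,968.60. Interest = £1,540,900.00.
DOL = £23,026,868.60 ÷ £10,204,968.60 = 2.2564; DFL = £10,204,968.60 ÷ £8,664,068.60 = 1.1778.
DCL = DOL × DFL = 2.2564 × 1.1778 = 2.6576.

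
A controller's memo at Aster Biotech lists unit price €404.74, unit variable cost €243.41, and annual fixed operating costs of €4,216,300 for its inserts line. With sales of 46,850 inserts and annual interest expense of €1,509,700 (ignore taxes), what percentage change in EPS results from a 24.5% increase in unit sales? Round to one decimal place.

At 46,850 units, contribution = 46,850 × €161.33 = €7,558,310.50.
EBIT = €7,558,310.50 − €4,216,300 = €3,342,010.50.
After interest of €1,509,700.00, pre-tax earnings = €1,832,310.50.
DCL = total CM / (EBIT − I) = €7,558,310.50 / €1,832,310.50 = 4.1250.
EPS therefore changes by 4.1250 × (+24.5%) = +101.1%.

+101.1%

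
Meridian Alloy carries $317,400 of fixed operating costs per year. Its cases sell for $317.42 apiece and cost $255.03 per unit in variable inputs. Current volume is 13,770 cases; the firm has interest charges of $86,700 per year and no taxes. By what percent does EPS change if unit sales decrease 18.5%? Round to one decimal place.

-34.9%

Total contribution margin = 13,770 × $62.39 = $859,110.30.
EBIT = $859,110.30 − $317,400 = $541,710.30.
After interest of $86,700.00, pre-tax earnings = $455,010.30.
DCL = total CM / (EBIT − I) = $859,110.30 / $455,010.30 = 1.8881.
EPS therefore changes by 1.8881 × (-18.5%) = -34.9%.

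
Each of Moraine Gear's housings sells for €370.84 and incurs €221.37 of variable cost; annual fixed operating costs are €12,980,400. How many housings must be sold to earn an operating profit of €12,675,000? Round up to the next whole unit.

171,643 housings

Each unit contributes €370.84 − €221.37 = €149.47.
Units = (FC + target) / CM = (€12,980,400 + €12,675,000) / €149.47 = 171,642.47, so 171,643 housings.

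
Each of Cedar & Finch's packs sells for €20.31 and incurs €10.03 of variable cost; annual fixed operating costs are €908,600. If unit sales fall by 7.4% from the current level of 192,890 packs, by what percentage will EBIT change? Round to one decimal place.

Contribution at this volume is 192,890 × €10.28 = €1,982,909.20.
Subtracting fixed costs: EBIT = €1,982,909.20 − €908,600 = €1,074,309.20.
DOL = contribution ÷ EBIT = €1,982,909.20 ÷ €1,074,309.20 = 1.8458.
So EBIT moves 1.8458 × (-7.4%) = -13.7%.

-13.7%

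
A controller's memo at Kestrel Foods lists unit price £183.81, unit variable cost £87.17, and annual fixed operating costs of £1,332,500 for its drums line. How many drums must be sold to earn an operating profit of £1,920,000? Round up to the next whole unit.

Unit CM = price − variable cost = £183.81 − £87.17 = £96.64.
Need Q such that Q × £96.64 − £1,332,500 = £1,920,000, i.e. Q = £3,252,500 / £96.64 = 33,655.84 → 33,656.

33,656 drums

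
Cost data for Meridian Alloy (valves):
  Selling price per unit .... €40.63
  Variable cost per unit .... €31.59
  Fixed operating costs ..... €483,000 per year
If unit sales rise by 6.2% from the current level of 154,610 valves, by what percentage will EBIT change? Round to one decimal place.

Contribution at this volume is 154,610 × €9.04 = €1,397,674.40.
Operating income = contribution − fixed costs = €1,397,674.40 − €483,000 = €914,674.40.
DOL = contribution ÷ EBIT = €1,397,674.40 ÷ €914,674.40 = 1.5281.
So EBIT moves 1.5281 × (+6.2%) = +9.5%.

+9.5%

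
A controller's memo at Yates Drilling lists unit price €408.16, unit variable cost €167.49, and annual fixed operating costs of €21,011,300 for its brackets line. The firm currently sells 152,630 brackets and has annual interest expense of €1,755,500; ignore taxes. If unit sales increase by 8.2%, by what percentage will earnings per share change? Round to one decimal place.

+21.6%

Contribution at this volume is 152,630 × €240.67 = €36,733,462.10.
Operating income = contribution − fixed costs = €36,733,462.10 − €21,011,300 = €15,722,162.10.
After interest of €1,755,500.00, pre-tax earnings = €13,966,662.10.
DCL = total CM / (EBIT − I) = €36,733,462.10 / €13,966,662.10 = 2.6301.
EPS therefore changes by 2.6301 × (+8.2%) = +21.6%.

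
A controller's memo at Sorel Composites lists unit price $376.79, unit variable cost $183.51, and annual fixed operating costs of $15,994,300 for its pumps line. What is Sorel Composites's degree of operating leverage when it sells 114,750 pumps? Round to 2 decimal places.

Total contribution margin = 114,750 × $193.28 = $22,178,880.00.
Subtracting fixed costs: EBIT = $22,178,880.00 − $15,994,300 = $6,184,580.00.
Degree of operating leverage = $22,178,880.00 / $6,184,580.00 = 3.5862.

3.59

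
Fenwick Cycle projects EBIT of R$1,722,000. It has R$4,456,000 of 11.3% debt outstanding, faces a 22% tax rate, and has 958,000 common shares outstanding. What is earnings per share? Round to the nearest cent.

R$0.99

Pre-tax income = R$1,722,000 − R$503,528.00 = R$1,218,472.00.
After tax at 22%: net income = R$1,218,472.00 × 0.78 = R$950,408.16.
Per share: R$950,408.16 / 958,000 shares = R$0.99.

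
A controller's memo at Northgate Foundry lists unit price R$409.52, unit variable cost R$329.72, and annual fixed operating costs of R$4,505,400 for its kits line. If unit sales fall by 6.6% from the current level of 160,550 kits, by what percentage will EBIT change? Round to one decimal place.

-10.2%

Contribution at this volume is 160,550 × R$79.80 = R$12,811,890.00.
Subtracting fixed costs: EBIT = R$12,811,890.00 − R$4,505,400 = R$8,306,490.00.
DOL = contribution ÷ EBIT = R$12,811,890.00 ÷ R$8,306,490.00 = 1.5424.
%ΔEBIT = DOL × %ΔSales = 1.5424 × -6.6% = -10.2%.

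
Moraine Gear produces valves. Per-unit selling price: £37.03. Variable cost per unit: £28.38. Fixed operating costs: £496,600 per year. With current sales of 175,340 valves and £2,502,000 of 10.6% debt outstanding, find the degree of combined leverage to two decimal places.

At 175,340 units, contribution = 175,340 × £8.65 = £1,516,691.00.
Operating income = contribution − fixed costs = £1,516,691.00 − £496,600 = £1,020,091.00. Interest = £265,212.00, so EBIT − I = £754,879.00.
DCL = contribution ÷ (EBIT − I) = £1,516,691.00 ÷ £754,879.00 = 2.0092.

2.01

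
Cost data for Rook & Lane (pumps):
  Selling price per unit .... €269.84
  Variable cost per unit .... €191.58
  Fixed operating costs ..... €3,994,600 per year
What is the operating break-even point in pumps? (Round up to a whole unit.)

Unit CM = price − variable cost = €269.84 − €191.58 = €78.26.
Break-even volume = fixed costs ÷ CM per unit = €3,994,600 ÷ €78.26 = 51,042.68, so 51,043 pumps.

51,043 pumps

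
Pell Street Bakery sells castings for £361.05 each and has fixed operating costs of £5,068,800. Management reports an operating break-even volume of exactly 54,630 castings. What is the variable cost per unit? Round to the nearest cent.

£268.27

Contribution per unit must be FC / Q = £5,068,800 / 54,630 = £92.7842.
Variable cost per unit = £361.05 − £92.7842 = £268.27.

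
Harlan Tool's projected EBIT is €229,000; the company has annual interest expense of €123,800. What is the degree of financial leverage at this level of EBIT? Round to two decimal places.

2.18

Interest = €123,800.00.
DFL = EBIT ÷ (EBIT − I) = €229,000 ÷ (€229,000 − €123,800.00) = €229,000 ÷ €105,200.00 = 2.1768.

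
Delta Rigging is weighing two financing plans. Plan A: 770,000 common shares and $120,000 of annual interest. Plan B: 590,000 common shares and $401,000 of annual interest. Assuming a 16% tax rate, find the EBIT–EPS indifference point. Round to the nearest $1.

At indifference, (EBIT − 120,000)(1 − t)/770,000 = (EBIT − 401,000)(1 − t)/590,000.
The (1 − t) factor cancels: (EBIT − 120,000) × 590,000 = (EBIT − 401,000) × 770,000.
Solving, EBIT = (401,000·770,000 − 120,000·590,000) / (770,000 − 590,000) = 237,970,000,000 / 180,000 = 1,322,055.56.

$1,322,056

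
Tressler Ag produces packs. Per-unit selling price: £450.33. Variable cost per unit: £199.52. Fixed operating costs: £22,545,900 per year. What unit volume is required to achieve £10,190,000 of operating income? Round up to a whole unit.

Contribution margin per unit = £450.33 − £199.52 = £250.81.
Required volume = (fixed costs + target profit) ÷ CM = (£22,545,900 + £10,190,000) ÷ £250.81 = 130,520.71, so 130,521 packs.

130,521 packs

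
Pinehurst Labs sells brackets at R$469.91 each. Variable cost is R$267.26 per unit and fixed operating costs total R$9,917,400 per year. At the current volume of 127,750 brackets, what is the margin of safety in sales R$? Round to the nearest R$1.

Contribution margin per unit = R$469.91 − R$267.26 = R$202.65. Break-even units = R$9,917,400 ÷ R$202.65 = 48,938.56; break-even revenue = 48,938.56 × R$469.91 = R$22,996,720.62.
Actual sales revenue = 127,750 × R$469.91 = R$60,031,002.50.
Margin of safety = R$60,031,002.50 − R$22,996,720.62 = R$37,034,282.

R$37,034,282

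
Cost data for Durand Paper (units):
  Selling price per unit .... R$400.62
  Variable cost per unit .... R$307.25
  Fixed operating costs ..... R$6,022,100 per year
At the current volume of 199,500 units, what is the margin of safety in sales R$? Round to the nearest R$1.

R$54,084,837

Unit CM = price − variable cost = R$400.62 − R$307.25 = R$93.37. Break-even units = R$6,022,100 ÷ R$93.37 = 64,497.16; break-even revenue = 64,497.16 × R$400.62 = R$25,838,852.97.
Actual sales revenue = 199,500 × R$400.62 = R$79,923,690.00.
Margin of safety = R$79,923,690.00 − R$25,838,852.97 = R$54,084,837.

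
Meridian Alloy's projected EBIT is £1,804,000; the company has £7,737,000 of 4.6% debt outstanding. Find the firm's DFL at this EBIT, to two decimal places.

1.25

Annual interest charges come to £355,902.00.
Degree of financial leverage = EBIT / (EBIT − interest) = £1,804,000 / £1,448,098.00 = 1.2458.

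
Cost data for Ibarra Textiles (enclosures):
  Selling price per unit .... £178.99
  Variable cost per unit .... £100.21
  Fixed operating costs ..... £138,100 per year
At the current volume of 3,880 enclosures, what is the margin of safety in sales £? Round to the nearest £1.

£380,715

Contribution margin per unit = £178.99 − £100.21 = £78.78. Break-even units = £138,100 ÷ £78.78 = 1,752.98; break-even revenue = 1,752.98 × £178.99 = £313,766.43.
Actual sales revenue = 3,880 × £178.99 = £694,481.20.
Margin of safety = £694,481.20 − £313,766.43 = £380,715.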